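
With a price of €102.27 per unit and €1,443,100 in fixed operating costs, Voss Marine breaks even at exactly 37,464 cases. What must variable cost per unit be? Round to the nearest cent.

Contribution per unit must be FC / Q = €1,443,100 / 37,464 = €38.5196.
Hence VC = price − CM = €102.27 − €38.5196 = €63.75.

€63.75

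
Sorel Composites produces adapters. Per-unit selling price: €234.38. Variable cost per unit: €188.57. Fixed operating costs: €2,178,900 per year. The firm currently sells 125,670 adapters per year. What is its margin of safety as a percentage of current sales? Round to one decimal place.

Contribution margin per unit = €234.38 − €188.57 = €45.81. Break-even units = €2,178,900 ÷ €45.81 = 47,563.85; break-even revenue = 47,563.85 × €234.38 = €11,148,015.32.
Current sales = 125,670 × €234.38 = €29,454,534.60.
Margin of safety = (€29,454,534.60 − €11,148,015.32) ÷ €29,454,534.60 = 62.2%.

62.2%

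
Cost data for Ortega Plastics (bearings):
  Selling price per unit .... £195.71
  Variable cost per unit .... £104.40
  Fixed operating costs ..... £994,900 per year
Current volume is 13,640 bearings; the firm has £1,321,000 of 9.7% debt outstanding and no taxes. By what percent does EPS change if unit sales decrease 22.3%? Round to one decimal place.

-226.9%

Total contribution margin = 13,640 × £91.31 = £1,245,468.40.
EBIT = £1,245,468.40 − £994,900 = £250,568.40.
Interest = £128,137.00, so EBIT − I = £122,431.40.
DCL = total CM / (EBIT − I) = £1,245,468.40 / £122,431.40 = 10.1728.
EPS therefore changes by 10.1728 × (-22.3%) = -226.9%.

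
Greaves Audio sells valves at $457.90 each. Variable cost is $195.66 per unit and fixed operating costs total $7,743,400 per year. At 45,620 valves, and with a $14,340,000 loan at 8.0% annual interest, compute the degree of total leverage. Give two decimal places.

Contribution at this volume is 45,620 × $262.24 = $11,963,388.80.
EBIT = $11,963,388.80 − $7,743,400 = $4,219,988.80. Interest = $1,147,200.00.
DOL = $11,963,388.80 ÷ $4,219,988.80 = 2.8349; DFL = $4,219,988.80 ÷ $3,072,788.80 = 1.3733.
DCL = DOL × DFL = 2.8349 × 1.3733 = 3.8932.

3.89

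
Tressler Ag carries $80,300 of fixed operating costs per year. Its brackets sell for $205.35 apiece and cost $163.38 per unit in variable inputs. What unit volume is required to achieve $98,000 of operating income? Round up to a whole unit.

4,249 brackets

Contribution margin per unit = $205.35 − $163.38 = $41.97.
Required volume = (fixed costs + target profit) ÷ CM = ($80,300 + $98,000) ÷ $41.97 = 4,248.27, so 4,249 brackets.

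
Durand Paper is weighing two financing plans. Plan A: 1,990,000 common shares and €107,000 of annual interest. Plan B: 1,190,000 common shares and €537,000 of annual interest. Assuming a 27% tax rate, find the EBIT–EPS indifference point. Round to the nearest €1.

€1,176,625

At indifference, (EBIT − 107,000)(1 − t)/1,990,000 = (EBIT − 537,000)(1 − t)/1,190,000.
The (1 − t) factor cancels: (EBIT − 107,000) × 1,190,000 = (EBIT − 537,000) × 1,990,000.
EBIT × (1,990,000 − 1,190,000) = 537,000 × 1,990,000 − 107,000 × 1,190,000 = 941,300,000,000, so EBIT = 941,300,000,000 ÷ 800,000 = 1,176,625.00.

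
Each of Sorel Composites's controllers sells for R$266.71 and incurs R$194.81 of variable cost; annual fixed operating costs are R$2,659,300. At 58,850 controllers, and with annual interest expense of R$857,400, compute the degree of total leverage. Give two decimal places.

5.92

Contribution at this volume is 58,850 × R$71.90 = R$4,231,315.00.
EBIT = R$4,231,315.00 − R$2,659,300 = R$1,572,015.00. Interest = R$857,400.00.
DOL = R$4,231,315.00 ÷ R$1,572,015.00 = 2.6917; DFL = R$1,572,015.00 ÷ R$714,615.00 = 2.1998.
Combined leverage = 2.6917 × 2.1998 = 5.9212.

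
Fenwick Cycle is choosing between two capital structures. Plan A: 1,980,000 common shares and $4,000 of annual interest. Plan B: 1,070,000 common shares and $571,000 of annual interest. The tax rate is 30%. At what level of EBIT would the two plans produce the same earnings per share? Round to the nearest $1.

Set EPS_A = EPS_B: (EBIT − $4,000)(1 − 0.30) ÷ 1,980,000 = (EBIT − $571,000)(1 − 0.30) ÷ 1,070,000.
Cancelling (1 − t) and cross-multiplying: 1,070,000·(EBIT − 4,000) = 1,980,000·(EBIT − 571,000).
EBIT × (1,980,000 − 1,070,000) = 571,000 × 1,980,000 − 4,000 × 1,070,000 = 1,126,300,000,000, so EBIT = 1,126,300,000,000 ÷ 910,000 = 1,237,692.31.

$1,237,692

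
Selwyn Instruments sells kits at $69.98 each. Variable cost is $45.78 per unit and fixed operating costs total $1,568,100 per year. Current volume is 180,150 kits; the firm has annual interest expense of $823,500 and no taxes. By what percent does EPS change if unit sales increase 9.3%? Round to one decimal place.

+20.6%

At 180,150 units, contribution = 180,150 × $24.20 = $4,359,630.00.
Subtracting fixed costs: EBIT = $4,359,630.00 − $1,568,100 = $2,791,530.00.
After interest of $823,500.00, pre-tax earnings = $1,968,030.00.
Degree of combined leverage = contribution ÷ (EBIT − I) = $4,359,630.00 ÷ $1,968,030.00 = 2.2152.
%ΔEPS = DCL × %ΔSales = 2.2152 × +9.3% = +20.6%.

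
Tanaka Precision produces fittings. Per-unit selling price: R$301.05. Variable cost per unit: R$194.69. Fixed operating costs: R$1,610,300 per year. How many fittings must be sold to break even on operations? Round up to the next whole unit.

15,141 fittings

Contribution margin per unit = R$301.05 − R$194.69 = R$106.36.
Break-even volume = fixed costs ÷ CM per unit = R$1,610,300 ÷ R$106.36 = 15,140.09, so 15,141 fittings.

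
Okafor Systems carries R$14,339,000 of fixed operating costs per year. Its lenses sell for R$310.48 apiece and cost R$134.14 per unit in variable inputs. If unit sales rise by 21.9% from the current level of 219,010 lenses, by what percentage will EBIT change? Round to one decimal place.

+34.8%

At 219,010 units, contribution = 219,010 × R$176.34 = R$38,620,223.40.
EBIT = R$38,620,223.40 − R$14,339,000 = R$24,281,223.40.
Degree of operating leverage = R$38,620,223.40 / R$24,281,223.40 = 1.5905.
Operating income changes by 1.5905 × +21.9% = +34.8%.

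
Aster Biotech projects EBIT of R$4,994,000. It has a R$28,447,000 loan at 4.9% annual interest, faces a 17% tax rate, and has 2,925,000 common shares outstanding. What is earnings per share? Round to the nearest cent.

R$1.02

Interest = R$1,393,903.00, so EBT = R$4,994,000 − R$1,393,903.00 = R$3,600,097.00.
After tax at 17%: net income = R$3,600,097.00 × 0.83 = R$2,988,080.51.
Per share: R$2,988,080.51 / 2,925,000 shares = R$1.02.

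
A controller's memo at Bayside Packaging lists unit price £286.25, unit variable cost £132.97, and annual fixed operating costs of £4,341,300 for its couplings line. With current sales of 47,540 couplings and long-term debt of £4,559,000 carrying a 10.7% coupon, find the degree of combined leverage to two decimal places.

2.96

At 47,540 units, contribution = 47,540 × £153.28 = £7,286,931.20.
Subtracting fixed costs: EBIT = £7,286,931.20 − £4,341,300 = £2,945,631.20. Interest = £487,813.00.
DOL = £7,286,931.20 ÷ £2,945,631.20 = 2.4738; DFL = £2,945,631.20 ÷ £2,457,818.20 = 1.1985.
DCL = DOL × DFL = 2.4738 × 1.1985 = 2.9648.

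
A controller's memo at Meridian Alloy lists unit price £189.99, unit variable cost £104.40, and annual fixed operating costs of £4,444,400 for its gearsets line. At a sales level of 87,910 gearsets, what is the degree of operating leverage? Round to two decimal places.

2.44

Contribution at this volume is 87,910 × £85.59 = £7,524,216.90.
EBIT = £7,524,216.90 − £4,444,400 = £3,079,816.90.
So DOL = total CM / EBIT = £7,524,216.90 / £3,079,816.90 = 2.4431.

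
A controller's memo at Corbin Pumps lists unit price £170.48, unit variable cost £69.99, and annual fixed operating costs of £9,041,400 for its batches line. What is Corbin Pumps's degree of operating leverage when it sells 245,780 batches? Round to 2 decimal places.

At 245,780 units, contribution = 245,780 × £100.49 = £24,698,432.20.
Subtracting fixed costs: EBIT = £24,698,432.20 − £9,041,400 = £15,657,032.20.
DOL = contribution ÷ EBIT = £24,698,432.20 ÷ £15,657,032.20 = 1.5775.

1.58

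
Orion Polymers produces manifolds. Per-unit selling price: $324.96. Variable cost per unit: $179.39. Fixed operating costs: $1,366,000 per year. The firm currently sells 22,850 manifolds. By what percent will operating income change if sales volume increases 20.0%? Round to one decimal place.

+33.9%

Contribution at this volume is 22,850 × $145.57 = $3,326,274.50.
Operating income = contribution − fixed costs = $3,326,274.50 − $1,366,000 = $1,960,274.50.
So DOL = total CM / EBIT = $3,326,274.50 / $1,960,274.50 = 1.6968.
%ΔEBIT = DOL × %ΔSales = 1.6968 × +20.0% = +33.9%.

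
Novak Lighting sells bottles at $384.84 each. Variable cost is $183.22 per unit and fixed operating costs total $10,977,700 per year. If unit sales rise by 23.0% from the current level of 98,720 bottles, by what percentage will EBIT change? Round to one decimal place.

Contribution at this volume is 98,720 × $201.62 = $19,903,926.40.
Operating income = contribution − fixed costs = $19,903,926.40 − $10,977,700 = $8,926,226.40.
DOL = contribution ÷ EBIT = $19,903,926.40 ÷ $8,926,226.40 = 2.2298.
So EBIT moves 2.2298 × (+23.0%) = +51.3%.

+51.3%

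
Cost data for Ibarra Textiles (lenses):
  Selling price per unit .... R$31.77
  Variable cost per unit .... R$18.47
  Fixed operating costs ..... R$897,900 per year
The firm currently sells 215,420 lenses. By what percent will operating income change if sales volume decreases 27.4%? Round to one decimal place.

-39.9%

At 215,420 units, contribution = 215,420 × R$13.30 = R$2,865,086.00.
EBIT = R$2,865,086.00 − R$897,900 = R$1,967,186.00.
So DOL = total CM / EBIT = R$2,865,086.00 / R$1,967,186.00 = 1.4564.
Operating income changes by 1.4564 × -27.4% = -39.9%.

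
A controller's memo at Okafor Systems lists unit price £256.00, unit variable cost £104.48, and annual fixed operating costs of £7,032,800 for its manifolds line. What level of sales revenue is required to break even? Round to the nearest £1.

£11,882,239

CM per unit = £256.00 − £104.48 = £151.52; CM ratio = £151.52 / £256.00 = 0.5919.
Break-even revenue = fixed costs × price ÷ CM = £7,032,800 × £256.00 ÷ £151.52 = £11,882,239.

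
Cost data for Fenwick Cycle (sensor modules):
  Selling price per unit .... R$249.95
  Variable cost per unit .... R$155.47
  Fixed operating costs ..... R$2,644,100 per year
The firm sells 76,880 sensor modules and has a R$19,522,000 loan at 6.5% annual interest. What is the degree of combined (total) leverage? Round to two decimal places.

At 76,880 units, contribution = 76,880 × R$94.48 = R$7,263,622.40.
EBIT = R$7,263,622.40 − R$2,644,100 = R$4,619,522.40. Interest = R$1,268,930.00, so EBIT − I = R$3,350,592.40.
Degree of total leverage = total CM / (EBIT − interest) = R$7,263,622.40 / R$3,350,592.40 = 2.1679.

2.17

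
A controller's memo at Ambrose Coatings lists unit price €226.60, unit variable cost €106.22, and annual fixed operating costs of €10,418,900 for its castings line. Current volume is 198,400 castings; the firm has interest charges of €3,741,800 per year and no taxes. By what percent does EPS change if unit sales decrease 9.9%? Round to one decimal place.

Contribution at this volume is 198,400 × €120.38 = €23,883,392.00.
Subtracting fixed costs: EBIT = €23,883,392.00 − €10,418,900 = €13,464,492.00.
Interest = €3,741,800.00, so EBIT − I = €9,722,692.00.
Degree of combined leverage = contribution ÷ (EBIT − I) = €23,883,392.00 ÷ €9,722,692.00 = 2.4565.
EPS therefore changes by 2.4565 × (-9.9%) = -24.3%.

-24.3%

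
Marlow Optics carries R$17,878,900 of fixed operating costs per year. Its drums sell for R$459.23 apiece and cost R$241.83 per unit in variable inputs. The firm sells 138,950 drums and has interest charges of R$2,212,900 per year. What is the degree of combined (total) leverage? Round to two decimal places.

2.99

Total contribution margin = 138,950 × R$217.40 = R$30,207,730.00.
Operating income = contribution − fixed costs = R$30,207,730.00 − R$17,878,900 = R$12,328,830.00. Interest = R$2,212,900.00.
DOL = R$30,207,730.00 ÷ R$12,328,830.00 = 2.4502; DFL = R$12,328,830.00 ÷ R$10,115,930.00 = 1.2188.
Combined leverage = 2.4502 × 1.2188 = 2.9863.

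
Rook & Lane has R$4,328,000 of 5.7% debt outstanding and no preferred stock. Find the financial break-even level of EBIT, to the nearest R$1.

Annual interest = 5.7% × R$4,328,000 = R$246,696.00.
Without preferred stock the financial break-even is simply EBIT = interest = R$246,696.00.

R$246,696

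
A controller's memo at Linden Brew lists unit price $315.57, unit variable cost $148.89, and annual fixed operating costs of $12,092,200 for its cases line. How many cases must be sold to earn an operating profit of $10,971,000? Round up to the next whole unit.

138,369 cases

Each unit contributes $315.57 − $148.89 = $166.68.
Need Q such that Q × $166.68 − $12,092,200 = $10,971,000, i.e. Q = $23,063,200 / $166.68 = 138,368.13 → 138,369.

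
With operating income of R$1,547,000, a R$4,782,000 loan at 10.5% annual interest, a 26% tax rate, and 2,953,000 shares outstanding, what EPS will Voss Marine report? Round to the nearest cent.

R$0.26

Pre-tax income = R$1,547,000 − R$502,110.00 = R$1,044,890.00.
After tax at 26%: net income = R$1,044,890.00 × 0.74 = R$773,218.60.
EPS = R$773,218.60 ÷ 2,953,000 = R$0.26.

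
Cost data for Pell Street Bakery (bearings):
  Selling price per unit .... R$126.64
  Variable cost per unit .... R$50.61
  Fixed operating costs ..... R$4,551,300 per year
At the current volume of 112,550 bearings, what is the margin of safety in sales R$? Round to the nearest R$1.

R$6,672,421

Contribution margin per unit = R$126.64 − R$50.61 = R$76.03. Break-even units = R$4,551,300 ÷ R$76.03 = 59,861.90; break-even revenue = 59,861.90 × R$126.64 = R$7,580,910.59.
Current sales = 112,550 × R$126.64 = R$14,253,332.00.
Margin of safety = R$14,253,332.00 − R$7,580,910.59 = R$6,672,421.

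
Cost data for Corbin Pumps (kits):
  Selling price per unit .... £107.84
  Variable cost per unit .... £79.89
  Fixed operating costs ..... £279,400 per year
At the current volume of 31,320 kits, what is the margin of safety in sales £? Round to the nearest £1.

Each unit contributes £107.84 − £79.89 = £27.95. Break-even units = £279,400 ÷ £27.95 = 9,996.42; break-even revenue = 9,996.42 × £107.84 = £1,078,014.17.
Current sales = 31,320 × £107.84 = £3,377,548.80.
Margin of safety = £3,377,548.80 − £1,078,014.17 = £2,299,535.

£2,299,535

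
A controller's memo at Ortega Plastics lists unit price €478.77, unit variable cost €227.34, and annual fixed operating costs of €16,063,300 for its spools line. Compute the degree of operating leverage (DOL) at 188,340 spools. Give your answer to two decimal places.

1.51

At 188,340 units, contribution = 188,340 × €251.43 = €47,354,326.20.
EBIT = €47,354,326.20 − €16,063,300 = €31,291,026.20.
So DOL = total CM / EBIT = €47,354,326.20 / €31,291,026.20 = 1.5134.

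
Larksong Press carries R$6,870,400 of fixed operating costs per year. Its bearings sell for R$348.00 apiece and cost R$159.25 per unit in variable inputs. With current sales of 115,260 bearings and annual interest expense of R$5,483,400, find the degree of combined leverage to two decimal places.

Total contribution margin = 115,260 × R$188.75 = R$21,755,325.00.
EBIT = R$21,755,325.00 − R$6,870,400 = R$14,884,925.00. Interest = R$5,483,400.00.
DOL = R$21,755,325.00 ÷ R$14,884,925.00 = 1.4616; DFL = R$14,884,925.00 ÷ R$9,401,525.00 = 1.5832.
Combined leverage = 1.4616 × 1.5832 = 2.3140.

2.31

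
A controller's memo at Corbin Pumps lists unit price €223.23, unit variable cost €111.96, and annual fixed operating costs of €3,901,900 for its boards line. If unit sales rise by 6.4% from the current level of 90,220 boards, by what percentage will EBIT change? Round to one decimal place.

+10.5%

At 90,220 units, contribution = 90,220 × €111.27 = €10,038,779.40.
EBIT = €10,038,779.40 − €3,901,900 = €6,136,879.40.
So DOL = total CM / EBIT = €10,038,779.40 / €6,136,879.40 = 1.6358.
So EBIT moves 1.6358 × (+6.4%) = +10.5%.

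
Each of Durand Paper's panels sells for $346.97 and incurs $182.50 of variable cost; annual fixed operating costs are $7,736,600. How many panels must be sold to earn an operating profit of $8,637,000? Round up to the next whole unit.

Contribution margin per unit = $346.97 − $182.50 = $164.47.
Required volume = (fixed costs + target profit) ÷ CM = ($7,736,600 + $8,637,000) ÷ $164.47 = 99,553.72, so 99,554 panels.

99,554 panels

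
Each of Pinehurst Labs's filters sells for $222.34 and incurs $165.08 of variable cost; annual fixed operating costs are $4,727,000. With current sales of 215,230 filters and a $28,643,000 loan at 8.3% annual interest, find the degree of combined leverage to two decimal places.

At 215,230 units, contribution = 215,230 × $57.26 = $12,324,069.80.
Operating income = contribution − fixed costs = $12,324,069.80 − $4,727,000 = $7,597,069.80. Interest = $2,377,369.00.
DOL = $12,324,069.80 ÷ $7,597,069.80 = 1.6222; DFL = $7,597,069.80 ÷ $5,219,700.80 = 1.4555.
Combined leverage = 1.6222 × 1.4555 = 2.3611.

2.36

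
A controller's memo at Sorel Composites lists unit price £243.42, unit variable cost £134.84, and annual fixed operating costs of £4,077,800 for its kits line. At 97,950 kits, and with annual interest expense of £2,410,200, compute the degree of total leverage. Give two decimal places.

Contribution at this volume is 97,950 × £108.58 = £10,635,411.00.
EBIT = £10,635,411.00 − £4,077,800 = £6,557,611.00. Interest = £2,410,200.00, so EBIT − I = £4,147,411.00.
Degree of total leverage = total CM / (EBIT − interest) = £10,635,411.00 / £4,147,411.00 = 2.5643.

2.56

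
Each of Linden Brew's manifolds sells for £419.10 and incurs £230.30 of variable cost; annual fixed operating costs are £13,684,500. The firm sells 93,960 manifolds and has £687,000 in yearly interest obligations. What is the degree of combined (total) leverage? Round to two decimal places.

Total contribution margin = 93,960 × £188.80 = £17,739,648.00.
Subtracting fixed costs: EBIT = £17,739,648.00 − £13,684,500 = £4,055,148.00. Interest = £687,000.00.
DOL = £17,739,648.00 ÷ £4,055,148.00 = 4.3746; DFL = £4,055,148.00 ÷ £3,368,148.00 = 1.2040.
Combined leverage = 4.3746 × 1.2040 = 5.2670.

5.27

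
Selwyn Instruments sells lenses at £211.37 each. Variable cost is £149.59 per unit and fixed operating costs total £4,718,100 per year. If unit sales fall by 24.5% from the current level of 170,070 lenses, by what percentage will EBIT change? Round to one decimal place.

-44.5%

Total contribution margin = 170,070 × £61.78 = £10,506,924.60.
Operating income = contribution − fixed costs = £10,506,924.60 − £4,718,100 = £5,788,824.60.
DOL = contribution ÷ EBIT = £10,506,924.60 ÷ £5,788,824.60 = 1.8150.
%ΔEBIT = DOL × %ΔSales = 1.8150 × -24.5% = -44.5%.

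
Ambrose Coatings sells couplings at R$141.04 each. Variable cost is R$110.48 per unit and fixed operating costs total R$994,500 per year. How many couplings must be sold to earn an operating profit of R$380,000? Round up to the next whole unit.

44,978 couplings

Each unit contributes R$141.04 − R$110.48 = R$30.56.
Need Q such that Q × R$30.56 − R$994,500 = R$380,000, i.e. Q = R$1,374,500 / R$30.56 = 44,977.09 → 44,978.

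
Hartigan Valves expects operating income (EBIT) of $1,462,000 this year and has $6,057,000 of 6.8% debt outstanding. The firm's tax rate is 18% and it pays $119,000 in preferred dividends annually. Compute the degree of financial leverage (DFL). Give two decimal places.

1.62

Annual interest charges come to $411,876.00.
Pre-tax preferred-dividend burden = $119,000 ÷ (1 − 0.18) = $145,121.95.
DFL = EBIT ÷ [EBIT − I − D_p/(1−t)] = $1,462,000 ÷ [$1,462,000 − $411,876.00 − $145,121.95] = $1,462,000 ÷ $905,002.05 = 1.6155.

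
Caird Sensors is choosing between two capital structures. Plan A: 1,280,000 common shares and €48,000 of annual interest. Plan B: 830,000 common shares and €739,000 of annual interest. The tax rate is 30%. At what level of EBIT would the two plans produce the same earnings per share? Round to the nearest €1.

At indifference, (EBIT − 48,000)(1 − t)/1,280,000 = (EBIT − 739,000)(1 − t)/830,000.
The (1 − t) factor cancels: (EBIT − 48,000) × 830,000 = (EBIT − 739,000) × 1,280,000.
Solving, EBIT = (739,000·1,280,000 − 48,000·830,000) / (1,280,000 − 830,000) = 906,080,000,000 / 450,000 = 2,013,511.11.

€2,013,511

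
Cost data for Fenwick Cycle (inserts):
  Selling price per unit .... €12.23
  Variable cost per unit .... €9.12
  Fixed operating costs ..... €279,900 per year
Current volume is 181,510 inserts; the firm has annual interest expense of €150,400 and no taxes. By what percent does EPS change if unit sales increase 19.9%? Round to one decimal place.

Total contribution margin = 181,510 × €3.11 = €564,496.10.
EBIT = €564,496.10 − €279,900 = €284,596.10.
Interest = €150,400.00, so EBIT − I = €134,196.10.
Degree of combined leverage = contribution ÷ (EBIT − I) = €564,496.10 ÷ €134,196.10 = 4.2065.
EPS therefore changes by 4.2065 × (+19.9%) = +83.7%.

+83.7%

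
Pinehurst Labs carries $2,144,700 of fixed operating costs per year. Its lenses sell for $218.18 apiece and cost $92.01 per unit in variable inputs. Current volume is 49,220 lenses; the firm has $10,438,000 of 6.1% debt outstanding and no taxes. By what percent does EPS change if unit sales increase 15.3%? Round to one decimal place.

+27.7%

At 49,220 units, contribution = 49,220 × $126.17 = $6,210,087.40.
EBIT = $6,210,087.40 − $2,144,700 = $4,065,387.40.
Interest = $636,718.00, so EBIT − I = $3,428,669.40.
Degree of combined leverage = contribution ÷ (EBIT − I) = $6,210,087.40 ÷ $3,428,669.40 = 1.8112.
%ΔEPS = DCL × %ΔSales = 1.8112 × +15.3% = +27.7%.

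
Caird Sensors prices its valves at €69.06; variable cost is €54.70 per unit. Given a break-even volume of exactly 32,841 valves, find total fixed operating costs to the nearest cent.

Unit CM = price − variable cost = €69.06 − €54.70 = €14.36.
Fixed costs = break-even units × CM = 32,841 × €14.36 = €471,596.76.

€471,596.76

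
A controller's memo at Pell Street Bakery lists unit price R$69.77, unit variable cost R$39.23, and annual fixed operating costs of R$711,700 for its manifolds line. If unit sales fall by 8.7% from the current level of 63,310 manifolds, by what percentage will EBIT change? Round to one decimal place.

-13.8%

Contribution at this volume is 63,310 × R$30.54 = R$1,933,487.40.
EBIT = R$1,933,487.40 − R$711,700 = R$1,221,787.40.
Degree of operating leverage = R$1,933,487.40 / R$1,221,787.40 = 1.5825.
So EBIT moves 1.5825 × (-8.7%) = -13.8%.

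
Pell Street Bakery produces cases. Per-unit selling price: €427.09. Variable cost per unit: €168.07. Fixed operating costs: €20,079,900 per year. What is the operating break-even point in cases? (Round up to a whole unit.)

77,523 cases

Unit CM = price − variable cost = €427.09 − €168.07 = €259.02.
Break-even Q = €20,079,900 / €259.02 = 77,522.59 → 77,523 cases.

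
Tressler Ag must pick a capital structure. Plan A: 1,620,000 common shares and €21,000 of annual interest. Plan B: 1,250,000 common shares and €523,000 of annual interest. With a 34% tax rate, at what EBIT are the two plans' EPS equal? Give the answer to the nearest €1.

At indifference, (EBIT − 21,000)(1 − t)/1,620,000 = (EBIT − 523,000)(1 − t)/1,250,000.
Cancelling (1 − t) and cross-multiplying: 1,250,000·(EBIT − 21,000) = 1,620,000·(EBIT − 523,000).
EBIT × (1,620,000 − 1,250,000) = 523,000 × 1,620,000 − 21,000 × 1,250,000 = 821,010,000,000, so EBIT = 821,010,000,000 ÷ 370,000 = 2,218,945.95.

€2,218,946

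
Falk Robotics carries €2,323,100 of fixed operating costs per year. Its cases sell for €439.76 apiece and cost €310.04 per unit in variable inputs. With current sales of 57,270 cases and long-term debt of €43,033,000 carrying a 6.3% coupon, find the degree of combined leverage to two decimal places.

At 57,270 units, contribution = 57,270 × €129.72 = €7,429,064.40.
EBIT = €7,429,064.40 − €2,323,100 = €5,105,964.40. Interest = €2,711,079.00.
DOL = €7,429,064.40 ÷ €5,105,964.40 = 1.4550; DFL = €5,105,964.40 ÷ €2,394,885.40 = 2.1320.
DCL = DOL × DFL = 1.4550 × 2.1320 = 3.1021.

3.10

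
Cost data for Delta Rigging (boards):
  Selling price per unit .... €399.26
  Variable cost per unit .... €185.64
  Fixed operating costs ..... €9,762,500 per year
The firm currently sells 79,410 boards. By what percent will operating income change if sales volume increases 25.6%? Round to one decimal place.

Contribution at this volume is 79,410 × €213.62 = €16,963,564.20.
Operating income = contribution − fixed costs = €16,963,564.20 − €9,762,500 = €7,201,064.20.
So DOL = total CM / EBIT = €16,963,564.20 / €7,201,064.20 = 2.3557.
Operating income changes by 2.3557 × +25.6% = +60.3%.

+60.3%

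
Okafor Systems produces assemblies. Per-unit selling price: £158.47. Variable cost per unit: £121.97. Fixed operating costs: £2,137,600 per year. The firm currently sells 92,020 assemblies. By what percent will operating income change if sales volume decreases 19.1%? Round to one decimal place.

Total contribution margin = 92,020 × £36.50 = £3,358,730.00.
EBIT = £3,358,730.00 − £2,137,600 = £1,221,130.00.
So DOL = total CM / EBIT = £3,358,730.00 / £1,221,130.00 = 2.7505.
%ΔEBIT = DOL × %ΔSales = 2.7505 × -19.1% = -52.5%.

-52.5%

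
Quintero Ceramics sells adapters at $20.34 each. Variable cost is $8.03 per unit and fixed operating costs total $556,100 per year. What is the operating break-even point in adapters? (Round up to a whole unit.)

Unit CM = price − variable cost = $20.34 − $8.03 = $12.31.
Units to break even: $556,100 ÷ $12.31 = 45,174.65, rounded up to 45,175.

45,175 adapters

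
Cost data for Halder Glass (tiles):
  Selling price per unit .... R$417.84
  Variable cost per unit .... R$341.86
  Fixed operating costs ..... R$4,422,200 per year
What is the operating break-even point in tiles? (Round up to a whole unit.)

58,203 tiles

Each unit contributes R$417.84 − R$341.86 = R$75.98.
Break-even Q = R$4,422,200 / R$75.98 = 58,202.16 → 58,203 tiles.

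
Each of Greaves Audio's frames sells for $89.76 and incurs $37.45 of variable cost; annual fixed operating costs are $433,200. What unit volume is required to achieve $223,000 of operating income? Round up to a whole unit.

12,545 frames

Each unit contributes $89.76 − $37.45 = $52.31.
Required volume = (fixed costs + target profit) ÷ CM = ($433,200 + $223,000) ÷ $52.31 = 12,544.45, so 12,545 frames.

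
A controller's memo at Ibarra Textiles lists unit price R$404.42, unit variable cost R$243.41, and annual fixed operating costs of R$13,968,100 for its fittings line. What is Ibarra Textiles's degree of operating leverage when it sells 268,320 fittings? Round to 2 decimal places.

Total contribution margin = 268,320 × R$161.01 = R$43,202,203.20.
EBIT = R$43,202,203.20 − R$13,968,100 = R$29,234,103.20.
Degree of operating leverage = R$43,202,203.20 / R$29,234,103.20 = 1.4778.

1.48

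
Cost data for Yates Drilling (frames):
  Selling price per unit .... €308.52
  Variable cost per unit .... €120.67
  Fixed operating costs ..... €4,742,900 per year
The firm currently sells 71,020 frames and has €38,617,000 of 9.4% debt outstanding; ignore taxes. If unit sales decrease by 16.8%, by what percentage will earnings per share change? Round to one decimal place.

-45.1%

Contribution at this volume is 71,020 × €187.85 = €13,341,107.00.
Operating income = contribution − fixed costs = €13,341,107.00 − €4,742,900 = €8,598,207.00.
After interest of €3,629,998.00, pre-tax earnings = €4,968,209.00.
Degree of combined leverage = contribution ÷ (EBIT − I) = €13,341,107.00 ÷ €4,968,209.00 = 2.6853.
%ΔEPS = DCL × %ΔSales = 2.6853 × -16.8% = -45.1%.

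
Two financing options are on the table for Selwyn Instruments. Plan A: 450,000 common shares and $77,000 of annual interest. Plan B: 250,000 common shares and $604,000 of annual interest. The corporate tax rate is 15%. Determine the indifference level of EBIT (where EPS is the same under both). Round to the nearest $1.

$1,262,750

At indifference, (EBIT − 77,000)(1 − t)/450,000 = (EBIT − 604,000)(1 − t)/250,000.
The (1 − t) factor cancels: (EBIT − 77,000) × 250,000 = (EBIT − 604,000) × 450,000.
Solving, EBIT = (604,000·450,000 − 77,000·250,000) / (450,000 − 250,000) = 252,550,000,000 / 200,000 = 1,262,750.00.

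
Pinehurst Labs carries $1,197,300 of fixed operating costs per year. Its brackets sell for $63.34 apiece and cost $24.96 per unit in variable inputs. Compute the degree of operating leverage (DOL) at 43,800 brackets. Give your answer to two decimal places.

Contribution at this volume is 43,800 × $38.38 = $1,681,044.00.
Operating income = contribution − fixed costs = $1,681,044.00 − $1,197,300 = $483,744.00.
DOL = contribution ÷ EBIT = $1,681,044.00 ÷ $483,744.00 = 3.4751.

3.48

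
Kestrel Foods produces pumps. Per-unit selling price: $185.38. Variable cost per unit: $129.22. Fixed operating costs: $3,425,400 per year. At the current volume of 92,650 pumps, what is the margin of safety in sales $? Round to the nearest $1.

Each unit contributes $185.38 − $129.22 = $56.16. Break-even units = $3,425,400 ÷ $56.16 = 60,993.59; break-even revenue = 60,993.59 × $185.38 = $11,306,991.67.
Current sales = 92,650 × $185.38 = $17,175,457.00.
Margin of safety = $17,175,457.00 − $11,306,991.67 = $5,868,465.

$5,868,465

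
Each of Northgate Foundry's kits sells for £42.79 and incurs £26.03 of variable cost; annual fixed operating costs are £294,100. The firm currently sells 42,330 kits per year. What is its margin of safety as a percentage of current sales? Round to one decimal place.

Each unit contributes £42.79 − £26.03 = £16.76. Break-even units = £294,100 ÷ £16.76 = 17,547.73; break-even revenue = 17,547.73 × £42.79 = £750,867.48.
Current sales = 42,330 × £42.79 = £1,811,300.70.
Margin of safety = (£1,811,300.70 − £750,867.48) ÷ £1,811,300.70 = 58.5%.

58.5%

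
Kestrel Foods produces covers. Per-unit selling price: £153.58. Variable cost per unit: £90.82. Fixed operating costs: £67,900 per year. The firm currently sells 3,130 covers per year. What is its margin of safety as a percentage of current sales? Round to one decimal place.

Each unit contributes £153.58 − £90.82 = £62.76. Break-even units = £67,900 ÷ £62.76 = 1,081.90; break-even revenue = 1,081.90 × £153.58 = £166,158.09.
Actual sales revenue = 3,130 × £153.58 = £480,705.40.
Margin of safety = (£480,705.40 − £166,158.09) ÷ £480,705.40 = 65.4%.

65.4%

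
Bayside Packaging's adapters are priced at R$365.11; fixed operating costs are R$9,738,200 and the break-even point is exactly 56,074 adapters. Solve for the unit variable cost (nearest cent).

Contribution per unit must be FC / Q = R$9,738,200 / 56,074 = R$173.6669.
Hence VC = price − CM = R$365.11 − R$173.6669 = R$191.44.

R$191.44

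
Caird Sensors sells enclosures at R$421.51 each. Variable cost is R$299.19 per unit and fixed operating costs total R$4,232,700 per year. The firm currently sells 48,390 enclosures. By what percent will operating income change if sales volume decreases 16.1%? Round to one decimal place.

At 48,390 units, contribution = 48,390 × R$122.32 = R$5,919,064.80.
EBIT = R$5,919,064.80 − R$4,232,700 = R$1,686,364.80.
So DOL = total CM / EBIT = R$5,919,064.80 / R$1,686,364.80 = 3.5100.
Operating income changes by 3.5100 × -16.1% = -56.5%.

-56.5%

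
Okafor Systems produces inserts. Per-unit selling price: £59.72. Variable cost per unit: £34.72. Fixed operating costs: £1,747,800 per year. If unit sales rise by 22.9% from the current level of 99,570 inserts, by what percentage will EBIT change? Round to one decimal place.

Contribution at this volume is 99,570 × £25.00 = £2,489,250.00.
EBIT = £2,489,250.00 − £1,747,800 = £741,450.00.
So DOL = total CM / EBIT = £2,489,250.00 / £741,450.00 = 3.3573.
Operating income changes by 3.3573 × +22.9% = +76.9%.

+76.9%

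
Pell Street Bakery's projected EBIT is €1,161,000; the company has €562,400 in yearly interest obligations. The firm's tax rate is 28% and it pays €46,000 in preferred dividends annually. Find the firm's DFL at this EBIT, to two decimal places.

Annual interest charges come to €562,400.00.
Preferred dividends grossed up pre-tax: €46,000 / (1 − 0.28) = €63,888.89.
DFL = EBIT ÷ [EBIT − I − D_p/(1−t)] = €1,161,000 ÷ [€1,161,000 − €562,400.00 − €63,888.89] = €1,161,000 ÷ €534,711.11 = 2.1713.

2.17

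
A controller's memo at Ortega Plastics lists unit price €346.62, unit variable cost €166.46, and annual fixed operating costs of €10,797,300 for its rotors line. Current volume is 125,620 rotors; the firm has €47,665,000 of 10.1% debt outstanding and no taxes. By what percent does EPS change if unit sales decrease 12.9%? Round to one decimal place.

Total contribution margin = 125,620 × €180.16 = €22,631,699.20.
Subtracting fixed costs: EBIT = €22,631,699.20 − €10,797,300 = €11,834,399.20.
After interest of €4,814,165.00, pre-tax earnings = €7,020,234.20.
Degree of combined leverage = contribution ÷ (EBIT − I) = €22,631,699.20 ÷ €7,020,234.20 = 3.2238.
EPS therefore changes by 3.2238 × (-12.9%) = -41.6%.

-41.6%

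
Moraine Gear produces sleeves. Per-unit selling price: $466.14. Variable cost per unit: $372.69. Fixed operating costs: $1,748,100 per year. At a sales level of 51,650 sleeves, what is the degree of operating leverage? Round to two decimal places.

1.57

Total contribution margin = 51,650 × $93.45 = $4,826,692.50.
Subtracting fixed costs: EBIT = $4,826,692.50 − $1,748,100 = $3,078,592.50.
So DOL = total CM / EBIT = $4,826,692.50 / $3,078,592.50 = 1.5678.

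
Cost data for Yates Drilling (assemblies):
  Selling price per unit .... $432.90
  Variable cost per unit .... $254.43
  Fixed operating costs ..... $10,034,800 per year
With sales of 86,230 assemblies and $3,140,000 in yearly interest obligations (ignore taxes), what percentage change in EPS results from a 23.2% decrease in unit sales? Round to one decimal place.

Contribution at this volume is 86,230 × $178.47 = $15,389,468.10.
Subtracting fixed costs: EBIT = $15,389,468.10 − $10,034,800 = $5,354,668.10.
After interest of $3,140,000.00, pre-tax earnings = $2,214,668.10.
DCL = total CM / (EBIT − I) = $15,389,468.10 / $2,214,668.10 = 6.9489.
%ΔEPS = DCL × %ΔSales = 6.9489 × -23.2% = -161.2%.

-161.2%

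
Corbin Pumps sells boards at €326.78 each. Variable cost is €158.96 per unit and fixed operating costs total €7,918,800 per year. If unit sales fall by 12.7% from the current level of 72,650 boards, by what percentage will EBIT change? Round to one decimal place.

At 72,650 units, contribution = 72,650 × €167.82 = €12,192,123.00.
EBIT = €12,192,123.00 − €7,918,800 = €4,273,323.00.
So DOL = total CM / EBIT = €12,192,123.00 / €4,273,323.00 = 2.8531.
So EBIT moves 2.8531 × (-12.7%) = -36.2%.

-36.2%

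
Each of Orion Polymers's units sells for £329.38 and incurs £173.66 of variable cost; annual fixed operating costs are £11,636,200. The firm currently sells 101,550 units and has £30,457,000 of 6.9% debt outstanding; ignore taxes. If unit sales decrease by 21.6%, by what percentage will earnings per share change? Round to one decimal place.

-164.6%

Total contribution margin = 101,550 × £155.72 = £15,813,366.00.
Operating income = contribution − fixed costs = £15,813,366.00 − £11,636,200 = £4,177,166.00.
Interest = £2,101,533.00, so EBIT − I = £2,075,633.00.
DCL = total CM / (EBIT − I) = £15,813,366.00 / £2,075,633.00 = 7.6186.
%ΔEPS = DCL × %ΔSales = 7.6186 × -21.6% = -164.6%.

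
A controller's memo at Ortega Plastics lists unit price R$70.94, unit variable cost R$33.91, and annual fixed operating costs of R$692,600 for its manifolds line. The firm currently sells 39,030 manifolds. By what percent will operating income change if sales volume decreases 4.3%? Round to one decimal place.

Total contribution margin = 39,030 × R$37.03 = R$1,445,280.90.
EBIT = R$1,445,280.90 − R$692,600 = R$752,680.90.
So DOL = total CM / EBIT = R$1,445,280.90 / R$752,680.90 = 1.9202.
Operating income changes by 1.9202 × -4.3% = -8.3%.

-8.3%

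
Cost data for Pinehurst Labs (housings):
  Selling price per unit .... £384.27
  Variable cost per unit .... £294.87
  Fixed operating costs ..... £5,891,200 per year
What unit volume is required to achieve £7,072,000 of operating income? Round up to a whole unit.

Unit CM = price − variable cost = £384.27 − £294.87 = £89.40.
Need Q such that Q × £89.40 − £5,891,200 = £7,072,000, i.e. Q = £12,963,200 / £89.40 = 145,002.24 → 145,003.

145,003 housings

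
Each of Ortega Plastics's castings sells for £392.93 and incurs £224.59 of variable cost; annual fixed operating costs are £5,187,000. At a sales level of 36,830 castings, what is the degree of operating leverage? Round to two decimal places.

6.12

Contribution at this volume is 36,830 × £168.34 = £6,199,962.20.
EBIT = £6,199,962.20 − £5,187,000 = £1,012,962.20.
So DOL = total CM / EBIT = £6,199,962.20 / £1,012,962.20 = 6.1206.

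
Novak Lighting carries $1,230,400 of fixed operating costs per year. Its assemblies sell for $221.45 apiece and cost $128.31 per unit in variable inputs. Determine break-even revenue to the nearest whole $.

$2,925,403

CM per unit = $221.45 − $128.31 = $93.14; CM ratio = $93.14 / $221.45 = 0.4206.
Break-even sales = FC ÷ CM ratio = $1,230,400 × $221.45 / $93.14 = $2,925,403.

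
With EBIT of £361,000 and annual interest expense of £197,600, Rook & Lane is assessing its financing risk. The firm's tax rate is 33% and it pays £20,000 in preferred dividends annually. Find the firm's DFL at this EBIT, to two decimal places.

2.70

Annual interest charges come to £197,600.00.
Pre-tax preferred-dividend burden = £20,000 ÷ (1 − 0.33) = £29,850.75.
DFL = EBIT ÷ [EBIT − I − D_p/(1−t)] = £361,000 ÷ [£361,000 − £197,600.00 − £29,850.75] = £361,000 ÷ £133,549.25 = 2.7031.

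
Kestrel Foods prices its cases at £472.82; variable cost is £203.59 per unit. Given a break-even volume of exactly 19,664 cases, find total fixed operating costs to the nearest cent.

Unit CM = price − variable cost = £472.82 − £203.59 = £269.23.
Fixed costs = break-even units × CM = 19,664 × £269.23 = £5,294,138.72.

£5,294,138.72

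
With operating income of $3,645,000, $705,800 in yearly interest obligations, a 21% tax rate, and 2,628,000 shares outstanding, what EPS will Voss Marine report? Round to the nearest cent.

Interest = $705,800.00, so EBT = $3,645,000 − $705,800.00 = $2,939,200.00.
Net income = $2,939,200.00 × (1 − 0.21) = $2,321,968.00.
EPS = $2,321,968.00 ÷ 2,628,000 = $0.88.

$0.88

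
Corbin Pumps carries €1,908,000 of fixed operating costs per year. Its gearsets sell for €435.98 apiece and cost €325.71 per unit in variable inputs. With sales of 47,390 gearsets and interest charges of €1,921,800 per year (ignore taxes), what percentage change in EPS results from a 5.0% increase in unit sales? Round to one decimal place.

At 47,390 units, contribution = 47,390 × €110.27 = €5,225,695.30.
Subtracting fixed costs: EBIT = €5,225,695.30 − €1,908,000 = €3,317,695.30.
After interest of €1,921,800.00, pre-tax earnings = €1,395,895.30.
Degree of combined leverage = contribution ÷ (EBIT − I) = €5,225,695.30 ÷ €1,395,895.30 = 3.7436.
%ΔEPS = DCL × %ΔSales = 3.7436 × +5.0% = +18.7%.

+18.7%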